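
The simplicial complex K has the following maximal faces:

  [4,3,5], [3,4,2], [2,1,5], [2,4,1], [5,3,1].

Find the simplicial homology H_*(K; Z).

K has 5 vertices, 10 edges, 5 triangles.
rank ∂_0 = 0, rank ∂_1 = 4 ⇒ b_0 = 5 − 0 − 4 = 1; all invariant factors of ∂_1 are 1 so no torsion. So H_0 = Z.
rank ∂_1 = 4, rank ∂_2 = 5 ⇒ b_1 = 10 − 4 − 5 = 1; all invariant factors of ∂_2 are 1 so no torsion. So H_1 = Z.
rank ∂_2 = 5, rank ∂_3 = 0 ⇒ b_2 = 5 − 5 − 0 = 0. So H_2 = 0.

H_0 ≅ Z,  H_1 ≅ Z,  H_2 = 0.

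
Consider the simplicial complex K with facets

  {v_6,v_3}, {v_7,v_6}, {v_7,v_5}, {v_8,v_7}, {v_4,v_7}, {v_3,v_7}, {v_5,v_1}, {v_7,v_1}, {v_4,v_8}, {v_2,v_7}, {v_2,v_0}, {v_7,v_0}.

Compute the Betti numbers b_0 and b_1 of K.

b_0 = 1, b_1 = 4.

K has 9 vertices, 12 edges.
rank ∂_0 = 0, rank ∂_1 = 8 ⇒ b_0 = 9 − 0 − 8 = 1; all invariant factors of ∂_1 are 1 so no torsion. So H_0 ≅ Z.
rank ∂_1 = 8, rank ∂_2 = 0 ⇒ b_1 = 12 − 8 − 0 = 4. So H_1 ≅ Z^4.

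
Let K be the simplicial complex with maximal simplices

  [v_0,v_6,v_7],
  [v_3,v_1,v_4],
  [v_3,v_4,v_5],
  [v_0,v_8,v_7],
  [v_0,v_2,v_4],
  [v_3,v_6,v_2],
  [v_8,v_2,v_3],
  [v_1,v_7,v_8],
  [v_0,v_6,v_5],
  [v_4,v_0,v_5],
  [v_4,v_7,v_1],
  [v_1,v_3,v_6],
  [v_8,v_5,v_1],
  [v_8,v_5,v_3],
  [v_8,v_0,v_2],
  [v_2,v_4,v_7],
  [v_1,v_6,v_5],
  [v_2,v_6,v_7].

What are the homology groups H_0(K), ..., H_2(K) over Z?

We work with the vertex ordering v_0 < v_1 < v_2 < v_3 < v_4 < v_5 < v_6 < v_7 < v_8. The simplices of K, each written with vertices in increasing order, are:

  0-simplices (9): [v_0], [v_1], [v_2], [v_3], [v_4], [v_5], [v_6], [v_7], [v_8]
  1-simplices (27): (27 of them)
  2-simplices (18): (18 of them)

giving chain groups C_0 ≅ Z^9, C_1 ≅ Z^27, C_2 ≅ Z^18.

The boundary map ∂_1: C_1 → C_0 is given by ∂[p,q] = [q] − [p]. For instance
  ∂[v_2,v_6] = [v_6] − [v_2].
The 9×27 boundary matrix has rank 8 and Smith normal form diag(1,1,1,1,1,1,1,1).

The boundary map ∂_2: C_2 → C_1 sends each 2-simplex [p,q,r] to [q,r] − [p,r] + [p,q]. For instance
  ∂[v_3,v_4,v_5] = [v_4,v_5] − [v_3,v_5] + [v_3,v_4],
  ∂[v_1,v_5,v_8] = [v_5,v_8] − [v_1,v_8] + [v_1,v_5].
As a 27×18 matrix over Z this has rank 18, with invariant factors (1,1,1,1,1,1,1,1,1,1,1,1,1,1,1,1,1,2).

From H_k ≅ ker(∂_k) / im(∂_{k+1}) we obtain:

  H_0: rank C_0 − rank ∂_1 = 9 − 8 = 1, and the invariant factors of ∂_1 are all 1, so H_0 ≅ Z.
  H_1: rank ker ∂_1 − rank ∂_2 = (27 − 8) − 18 = 1, and ∂_2 has invariant factor 2 > 1, so H_1 ≅ Z ⊕ Z/2.
  H_2: rank ker ∂_2 − rank ∂_3 = (18 − 18) − 0 = 0, and there is no ∂_3, so H_2 ≅ 0.

As a check, the Euler characteristic is 9 − 27 + 18 = 0, which agrees with 1 − 1 + 0 = 0.

H_0 ≅ Z,  H_1 ≅ Z ⊕ Z/2,  H_2 = 0.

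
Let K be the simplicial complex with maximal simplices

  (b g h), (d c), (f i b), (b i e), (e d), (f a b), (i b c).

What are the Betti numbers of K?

b_0 = 1, b_1 = 1, b_2 = 0.

We work with the vertex ordering a < b < c < d < e < f < g < h < i. The simplices of K, each written with vertices in increasing order, are:

  0-simplices (9): a, b, c, d, e, f, g, h, i
  1-simplices (14): ab, af, bc, be, bf, bg, bh, bi, cd, ci, de, ei, fi, gh
  2-simplices (5): abf, bci, bei, bfi, bgh

so the chain groups are C_0 ≅ Z^9, C_1 ≅ Z^14, C_2 ≅ Z^5.

Boundary ∂_1: C_1 → C_0 sends each edge [p,q] (with p < q) to q − p. For instance
  ∂af = f − a.
As a 9×14 matrix over Z this has rank 8, with invariant factors (1,1,1,1,1,1,1,1).

∂_2: C_2 → C_1 acts by ∂[p,q,r] = [q,r] − [p,r] + [p,q]. For instance
  ∂bgh = gh − bh + bg,
  ∂bfi = fi − bi + bf.
The resulting 14×5 matrix has rank 5, and its Smith normal form has invariant factors (1,1,1,1,1).

Reading off H_k = ker ∂_k / im ∂_{k+1}:

  H_0: rank C_0 − rank ∂_1 = 9 − 8 = 1, and the invariant factors of ∂_1 are all 1, so H_0 = Z.
  H_1: rank ker ∂_1 − rank ∂_2 = (14 − 8) − 5 = 1, and the invariant factors of ∂_2 are all 1, so H_1 = Z.
  H_2: rank ker ∂_2 − rank ∂_3 = (5 − 5) − 0 = 0, and there is no ∂_3, so H_2 = 0.

As a check, the Euler characteristic is 9 − 14 + 5 = 0, which agrees with 1 − 1 + 0 = 0.

Hence the Betti numbers are b_0 = 1, b_1 = 1, b_2 = 0.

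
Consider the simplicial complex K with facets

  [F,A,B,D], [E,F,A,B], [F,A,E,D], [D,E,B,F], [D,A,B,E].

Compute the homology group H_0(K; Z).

Fix the vertex order A < B < D < E < F and write every simplex with vertices in increasing order. Then dim K = 3 and the simplices of K are:

  0-simplices (5): A, B, D, E, F
  1-simplices (10): AB, AD, AE, AF, BD, BE, BF, DE, DF, EF
  2-simplices (10): ABD, ABE, ABF, ADE, ADF, AEF, BDE, BDF, BEF, DEF
  3-simplices (5): ABDE, ABDF, ABEF, ADEF, BDEF

so the chain groups are C_0 ≅ Z^5, C_1 ≅ Z^10, C_2 ≅ Z^10, C_3 ≅ Z^5.

∂_1: C_1 → C_0 is given by ∂[p,q] = [q] − [p].
As a 5×10 matrix over Z this has rank 4, with invariant factors (1,1,1,1).

∂_2: C_2 → C_1 sends each 2-simplex [p,q,r] to [q,r] − [p,r] + [p,q]. For instance
  ∂BDF = DF − BF + BD,
  ∂ADE = DE − AE + AD.
As a 10×10 matrix over Z this has rank 6, with invariant factors (1,1,1,1,1,1).

The boundary map ∂_3: C_3 → C_2 sends each 3-simplex σ to the alternating sum Σ_i (−1)^i (σ with its i-th vertex removed). For instance
  ∂ADEF = DEF − AEF + ADF − ADE,
  ∂BDEF = DEF − BEF + BDF − BDE.
This gives a 10×5 integer matrix of rank 4; reducing to Smith normal form yields diagonal entries (1,1,1,1).

Now H_k = ker ∂_k / im ∂_{k+1}, so:

  H_0: rank C_0 − rank ∂_1 = 5 − 4 = 1, and the invariant factors of ∂_1 are all 1, so H_0 = Z.

(K is a triangulation of the 3-sphere S^3.)

H_0 = Z.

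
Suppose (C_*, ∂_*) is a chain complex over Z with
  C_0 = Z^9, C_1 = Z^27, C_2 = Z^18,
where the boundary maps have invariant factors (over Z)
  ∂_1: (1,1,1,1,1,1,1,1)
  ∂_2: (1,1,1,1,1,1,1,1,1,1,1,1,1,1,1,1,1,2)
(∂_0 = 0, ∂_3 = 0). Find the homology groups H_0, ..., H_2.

H_0: b_0 = 9 − 0 − 8 = 1; torsion from ∂_1 factors > 1: none. So H_0 = Z.
H_1: b_1 = 27 − 8 − 18 = 1; torsion from ∂_2 factors > 1: [2]. So H_1 = Z ⊕ Z_2.
H_2: b_2 = 18 − 18 − 0 = 0; torsion from ∂_3 factors > 1: none. So H_2 = 0.

H_0 = Z,  H_1 = Z ⊕ Z_2,  H_2 = 0.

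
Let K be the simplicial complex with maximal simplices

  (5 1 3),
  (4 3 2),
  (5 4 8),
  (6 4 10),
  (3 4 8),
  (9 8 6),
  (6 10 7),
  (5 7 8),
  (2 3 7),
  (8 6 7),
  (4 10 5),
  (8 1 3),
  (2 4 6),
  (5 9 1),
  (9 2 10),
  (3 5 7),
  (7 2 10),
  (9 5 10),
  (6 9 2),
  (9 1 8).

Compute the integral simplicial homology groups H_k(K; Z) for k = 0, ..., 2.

H_0 ≅ Z,  H_1 ≅ Z ⊕ Z/2,  H_2 = 0.

Take the total order 1 < 2 < 3 < 4 < 5 < 6 < 7 < 8 < 9 < 10 on the vertex set. Then K (dimension 2) consists of the simplices:

  0-simplices (10): [1], [2], [3], [4], [5], [6], [7], [8], [9], [10]
  1-simplices (30): (30 of them)
  2-simplices (20): (20 of them)

so the chain groups are C_0 ≅ Z^10, C_1 ≅ Z^30, C_2 ≅ Z^20.

∂_1: C_1 → C_0 sends each edge [p,q] (with p < q) to q − p.
The 10×30 boundary matrix has rank 9 and Smith normal form diag(1,1,1,1,1,1,1,1,1).

The boundary map ∂_2: C_2 → C_1 maps a triangle to the signed sum of its edges. For instance
  ∂[4,6,10] = [6,10] − [4,10] + [4,6],
  ∂[2,3,7] = [3,7] − [2,7] + [2,3].
This gives a 30×20 integer matrix of rank 20; reducing to Smith normal form yields diagonal entries (1,1,1,1,1,1,1,1,1,1,1,1,1,1,1,1,1,1,1,2).

Now H_k = ker ∂_k / im ∂_{k+1}, so:

  H_0: rank C_0 − rank ∂_1 = 10 − 9 = 1, and the invariant factors of ∂_1 are all 1, so H_0 ≅ Z.
  H_1: rank ker ∂_1 − rank ∂_2 = (30 − 9) − 20 = 1, and ∂_2 has invariant factor 2 > 1, so H_1 ≅ Z ⊕ Z/2.
  H_2: rank ker ∂_2 − rank ∂_3 = (20 − 20) − 0 = 0, and there is no ∂_3, so H_2 ≅ 0.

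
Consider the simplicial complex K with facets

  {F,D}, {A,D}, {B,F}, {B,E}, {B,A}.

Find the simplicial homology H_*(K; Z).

H_0 ≅ Z,  H_1 ≅ Z.

Order the vertices as A < B < D < E < F. Listing each simplex with vertices in this order, K has dimension 1 with simplices:

  0-simplices (5): A, B, D, E, F
  1-simplices (5): AB, AD, BE, BF, DF

so the chain groups are C_0 ≅ Z^5, C_1 ≅ Z^5.

The boundary map ∂_1: C_1 → C_0 maps an edge to its endpoints' difference, ∂[p,q] = q − p.
This gives a 5×5 integer matrix of rank 4; reducing to Smith normal form yields diagonal entries (1,1,1,1).

Reading off H_k = ker ∂_k / im ∂_{k+1}:

  H_0: rank C_0 − rank ∂_1 = 5 − 4 = 1, and the invariant factors of ∂_1 are all 1, so H_0 ≅ Z.
  H_1: rank ker ∂_1 − rank ∂_2 = (5 − 4) − 0 = 1, and there is no ∂_2, so H_1 ≅ Z.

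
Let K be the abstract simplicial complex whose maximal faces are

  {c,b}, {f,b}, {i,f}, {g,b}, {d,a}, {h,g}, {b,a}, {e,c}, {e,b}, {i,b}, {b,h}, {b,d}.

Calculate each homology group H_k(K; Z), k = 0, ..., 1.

K has 9 vertices, 12 edges.
rank ∂_0 = 0, rank ∂_1 = 8 ⇒ b_0 = 9 − 0 − 8 = 1; all invariant factors of ∂_1 are 1 so no torsion. So H_0 = Z.
rank ∂_1 = 8, rank ∂_2 = 0 ⇒ b_1 = 12 − 8 − 0 = 4. So H_1 = Z^4.

H_0 ≅ Z,  H_1 ≅ Z^4.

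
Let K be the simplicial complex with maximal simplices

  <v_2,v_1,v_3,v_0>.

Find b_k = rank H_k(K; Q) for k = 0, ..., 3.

Fix the vertex order v_0 < v_1 < v_2 < v_3 and write every simplex with vertices in increasing order. Then dim K = 3 and the simplices of K are:

  0-simplices (4): [v_0], [v_1], [v_2], [v_3]
  1-simplices (6): [v_0,v_1], [v_0,v_2], [v_0,v_3], [v_1,v_2], [v_1,v_3], [v_2,v_3]
  2-simplices (4): [v_0,v_1,v_2], [v_0,v_1,v_3], [v_0,v_2,v_3], [v_1,v_2,v_3]
  3-simplices (1): [v_0,v_1,v_2,v_3]

Hence C_0 ≅ Z^4, C_1 ≅ Z^6, C_2 ≅ Z^4, C_3 ≅ Z^1.

Boundary ∂_1: C_1 → C_0 maps an edge to its endpoints' difference, ∂[p,q] = q − p.
The 4×6 boundary matrix has rank 3 and Smith normal form diag(1,1,1).

The boundary map ∂_2: C_2 → C_1 acts by ∂[p,q,r] = [q,r] − [p,r] + [p,q]. For instance
  ∂[v_0,v_1,v_2] = [v_1,v_2] − [v_0,v_2] + [v_0,v_1],
  ∂[v_0,v_2,v_3] = [v_2,v_3] − [v_0,v_3] + [v_0,v_2].
The resulting 6×4 matrix has rank 3, and its Smith normal form has invariant factors (1,1,1).

The boundary map ∂_3: C_3 → C_2 sends each 3-simplex σ to the alternating sum Σ_i (−1)^i (σ with its i-th vertex removed). For instance
  ∂[v_0,v_1,v_2,v_3] = [v_1,v_2,v_3] − [v_0,v_2,v_3] + [v_0,v_1,v_3] − [v_0,v_1,v_2].
The 4×1 boundary matrix has rank 1 and Smith normal form diag(1).

Now H_k = ker ∂_k / im ∂_{k+1}, so:

  H_0: rank C_0 − rank ∂_1 = 4 − 3 = 1, and the invariant factors of ∂_1 are all 1, so H_0 ≅ Z.
  H_1: rank ker ∂_1 − rank ∂_2 = (6 − 3) − 3 = 0, and the invariant factors of ∂_2 are all 1, so H_1 ≅ 0.
  H_2: rank ker ∂_2 − rank ∂_3 = (4 − 3) − 1 = 0, and the invariant factors of ∂_3 are all 1, so H_2 ≅ 0.
  H_3: rank ker ∂_3 − rank ∂_4 = (1 − 1) − 0 = 0, and there is no ∂_4, so H_3 ≅ 0.

Hence the Betti numbers are b_0 = 1, b_1 = 0, b_2 = 0, b_3 = 0.

b_0 = 1, b_1 = 0, b_2 = 0, b_3 = 0.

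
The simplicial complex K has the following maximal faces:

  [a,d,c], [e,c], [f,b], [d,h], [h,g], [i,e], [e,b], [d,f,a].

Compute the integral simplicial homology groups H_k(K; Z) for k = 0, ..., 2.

H_0 = Z,  H_1 = Z,  H_2 = 0.

Take the total order a < b < c < d < e < f < g < h < i on the vertex set. Then K (dimension 2) consists of the simplices:

  0-simplices (9): a, b, c, d, e, f, g, h, i
  1-simplices (11): ac, ad, af, be, bf, cd, ce, df, dh, ei, gh
  2-simplices (2): acd, adf

so the chain groups are C_0 ≅ Z^9, C_1 ≅ Z^11, C_2 ≅ Z^2.

The boundary map ∂_1: C_1 → C_0 sends each edge [p,q] (with p < q) to q − p.
This gives a 9×11 integer matrix of rank 8; reducing to Smith normal form yields diagonal entries (1,1,1,1,1,1,1,1).

Boundary ∂_2: C_2 → C_1 acts by ∂[p,q,r] = [q,r] − [p,r] + [p,q]. For instance
  ∂acd = cd − ad + ac,
  ∂adf = df − af + ad.
This gives a 11×2 integer matrix of rank 2; reducing to Smith normal form yields diagonal entries (1,1).

Reading off H_k = ker ∂_k / im ∂_{k+1}:

  H_0: rank C_0 − rank ∂_1 = 9 − 8 = 1, and the invariant factors of ∂_1 are all 1, so H_0 ≅ Z.
  H_1: rank ker ∂_1 − rank ∂_2 = (11 − 8) − 2 = 1, and the invariant factors of ∂_2 are all 1, so H_1 ≅ Z.
  H_2: rank ker ∂_2 − rank ∂_3 = (2 − 2) − 0 = 0, and there is no ∂_3, so H_2 ≅ 0.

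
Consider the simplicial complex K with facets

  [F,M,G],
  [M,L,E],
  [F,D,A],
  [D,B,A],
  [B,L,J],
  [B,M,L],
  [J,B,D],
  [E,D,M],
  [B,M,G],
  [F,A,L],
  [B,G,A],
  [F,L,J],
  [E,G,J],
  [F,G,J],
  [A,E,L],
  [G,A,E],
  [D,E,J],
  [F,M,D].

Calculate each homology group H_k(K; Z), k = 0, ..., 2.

We work with the vertex ordering A < B < D < E < F < G < J < L < M. The simplices of K, each written with vertices in increasing order, are:

  0-simplices (9): A, B, D, E, F, G, J, L, M
  1-simplices (27): AB, AD, AE, AF, AG, AL, BD, BG, BJ, BL, BM, DE, DF, DJ, DM, EG, EJ, EL, EM, FG, FJ, FL, FM, GJ, GM, JL, LM
  2-simplices (18): ABD, ABG, ADF, AEG, AEL, AFL, BDJ, BGM, BJL, BLM, DEJ, DEM, DFM, EGJ, ELM, FGJ, FGM, FJL

Hence C_0 ≅ Z^9, C_1 ≅ Z^27, C_2 ≅ Z^18.

The boundary map ∂_1: C_1 → C_0 is given by ∂[p,q] = [q] − [p]. For instance
  ∂JL = L − J.
As a 9×27 matrix over Z this has rank 8, with invariant factors (1,1,1,1,1,1,1,1).

Boundary ∂_2: C_2 → C_1 acts by ∂[p,q,r] = [q,r] − [p,r] + [p,q]. For instance
  ∂ABD = BD − AD + AB,
  ∂EGJ = GJ − EJ + EG.
The 27×18 boundary matrix has rank 17 and Smith normal form diag(1,1,1,1,1,1,1,1,1,1,1,1,1,1,1,1,1).

Now H_k = ker ∂_k / im ∂_{k+1}, so:

  H_0: rank C_0 − rank ∂_1 = 9 − 8 = 1, and the invariant factors of ∂_1 are all 1, so H_0 = Z.
  H_1: rank ker ∂_1 − rank ∂_2 = (27 − 8) − 17 = 2, and the invariant factors of ∂_2 are all 1, so H_1 = Z^2.
  H_2: rank ker ∂_2 − rank ∂_3 = (18 − 17) − 0 = 1, and there is no ∂_3, so H_2 = Z.

As a check, the Euler characteristic is 9 − 27 + 18 = 0, which agrees with 1 − 2 + 1 = 0.

H_0 = Z,  H_1 = Z^2,  H_2 = Z.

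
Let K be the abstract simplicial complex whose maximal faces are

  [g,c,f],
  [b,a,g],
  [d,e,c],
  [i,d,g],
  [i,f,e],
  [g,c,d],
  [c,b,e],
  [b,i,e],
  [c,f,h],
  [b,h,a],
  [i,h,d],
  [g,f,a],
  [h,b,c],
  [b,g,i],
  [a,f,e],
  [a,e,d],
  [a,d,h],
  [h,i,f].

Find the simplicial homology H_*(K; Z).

H_0 = Z,  H_1 = Z^2,  H_2 = Z.

Fix the vertex order a < b < c < d < e < f < g < h < i and write every simplex with vertices in increasing order. Then dim K = 2 and the simplices of K are:

  0-simplices (9): a, b, c, d, e, f, g, h, i
  1-simplices (27): ab, ad, ae, af, ag, ah, bc, be, bg, bh, bi, cd, ce, cf, cg, ch, de, dg, dh, di, ef, ei, fg, fh, fi, gi, hi
  2-simplices (18): abg, abh, ade, adh, aef, afg, bce, bch, bei, bgi, cde, cdg, cfg, cfh, dgi, dhi, efi, fhi

so the chain groups are C_0 ≅ Z^9, C_1 ≅ Z^27, C_2 ≅ Z^18.

Boundary ∂_1: C_1 → C_0 is given by ∂[p,q] = [q] − [p].
The 9×27 boundary matrix has rank 8 and Smith normal form diag(1,1,1,1,1,1,1,1).

Boundary ∂_2: C_2 → C_1 maps a triangle to the signed sum of its edges. For instance
  ∂ade = de − ae + ad,
  ∂dhi = hi − di + dh.
This gives a 27×18 integer matrix of rank 17; reducing to Smith normal form yields diagonal entries (1,1,1,1,1,1,1,1,1,1,1,1,1,1,1,1,1).

Reading off H_k = ker ∂_k / im ∂_{k+1}:

  H_0: rank C_0 − rank ∂_1 = 9 − 8 = 1, and the invariant factors of ∂_1 are all 1, so H_0 = Z.
  H_1: rank ker ∂_1 − rank ∂_2 = (27 − 8) − 17 = 2, and the invariant factors of ∂_2 are all 1, so H_1 = Z^2.
  H_2: rank ker ∂_2 − rank ∂_3 = (18 − 17) − 0 = 1, and there is no ∂_3, so H_2 = Z.

(K is a triangulation of the torus T^2.)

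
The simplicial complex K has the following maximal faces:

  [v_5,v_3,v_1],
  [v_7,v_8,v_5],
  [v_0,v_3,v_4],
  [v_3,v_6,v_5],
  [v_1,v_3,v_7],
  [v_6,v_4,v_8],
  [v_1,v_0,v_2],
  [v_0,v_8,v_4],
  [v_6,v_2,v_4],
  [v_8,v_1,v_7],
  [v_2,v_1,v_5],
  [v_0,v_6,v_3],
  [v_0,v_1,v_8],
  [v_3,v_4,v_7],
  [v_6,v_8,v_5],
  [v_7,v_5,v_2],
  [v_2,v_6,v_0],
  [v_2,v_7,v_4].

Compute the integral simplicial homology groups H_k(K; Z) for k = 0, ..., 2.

Fix the vertex order v_0 < v_1 < v_2 < v_3 < v_4 < v_5 < v_6 < v_7 < v_8 and write every simplex with vertices in increasing order. Then dim K = 2 and the simplices of K are:

  0-simplices (9): [v_0], [v_1], [v_2], [v_3], [v_4], [v_5], [v_6], [v_7], [v_8]
  1-simplices (27): (27 of them)
  2-simplices (18): (18 of them)

giving chain groups C_0 ≅ Z^9, C_1 ≅ Z^27, C_2 ≅ Z^18.

The boundary map ∂_1: C_1 → C_0 maps an edge to its endpoints' difference, ∂[p,q] = q − p. For instance
  ∂[v_1,v_7] = [v_7] − [v_1].
The resulting 9×27 matrix has rank 8, and its Smith normal form has invariant factors (1,1,1,1,1,1,1,1).

The boundary map ∂_2: C_2 → C_1 sends each 2-simplex [p,q,r] to [q,r] − [p,r] + [p,q]. For instance
  ∂[v_5,v_6,v_8] = [v_6,v_8] − [v_5,v_8] + [v_5,v_6],
  ∂[v_0,v_1,v_2] = [v_1,v_2] − [v_0,v_2] + [v_0,v_1].
As a 27×18 matrix over Z this has rank 18, with invariant factors (1,1,1,1,1,1,1,1,1,1,1,1,1,1,1,1,1,2).

Now H_k = ker ∂_k / im ∂_{k+1}, so:

  H_0: rank C_0 − rank ∂_1 = 9 − 8 = 1, and the invariant factors of ∂_1 are all 1, so H_0 = Z.
  H_1: rank ker ∂_1 − rank ∂_2 = (27 − 8) − 18 = 1, and ∂_2 has invariant factor 2 > 1, so H_1 = Z ⊕ Z_2.
  H_2: rank ker ∂_2 − rank ∂_3 = (18 − 18) − 0 = 0, and there is no ∂_3, so H_2 = 0.

H_0 ≅ Z,  H_1 ≅ Z ⊕ Z_2,  H_2 = 0.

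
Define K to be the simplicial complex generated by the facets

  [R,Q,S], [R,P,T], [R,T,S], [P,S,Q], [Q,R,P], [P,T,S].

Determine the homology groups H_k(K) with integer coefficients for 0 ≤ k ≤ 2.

H_0 = Z,  H_1 = 0,  H_2 = Z.

K has 5 vertices, 9 edges, 6 triangles.
rank ∂_0 = 0, rank ∂_1 = 4 ⇒ b_0 = 5 − 0 − 4 = 1; all invariant factors of ∂_1 are 1 so no torsion. So H_0 = Z.
rank ∂_1 = 4, rank ∂_2 = 5 ⇒ b_1 = 9 − 4 − 5 = 0; all invariant factors of ∂_2 are 1 so no torsion. So H_1 = 0.
rank ∂_2 = 5, rank ∂_3 = 0 ⇒ b_2 = 6 − 5 − 0 = 1. So H_2 = Z.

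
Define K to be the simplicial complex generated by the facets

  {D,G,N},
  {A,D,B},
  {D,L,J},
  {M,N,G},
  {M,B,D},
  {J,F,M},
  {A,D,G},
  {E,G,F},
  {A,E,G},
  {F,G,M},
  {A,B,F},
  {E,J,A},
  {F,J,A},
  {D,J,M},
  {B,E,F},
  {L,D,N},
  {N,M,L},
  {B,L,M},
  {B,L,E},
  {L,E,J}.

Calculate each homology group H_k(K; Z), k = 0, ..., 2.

Fix the vertex order A < B < D < E < F < G < J < L < M < N and write every simplex with vertices in increasing order. Then dim K = 2 and the simplices of K are:

  0-simplices (10): A, B, D, E, F, G, J, L, M, N
  1-simplices (30): AB, AD, AE, AF, AG, AJ, BD, BE, BF, BL, BM, DG, DJ, DL, DM, DN, EF, EG, EJ, EL, FG, FJ, FM, GM, GN, JL, JM, LM, LN, MN
  2-simplices (20): ABD, ABF, ADG, AEG, AEJ, AFJ, BDM, BEF, BEL, BLM, DGN, DJL, DJM, DLN, EFG, EJL, FGM, FJM, GMN, LMN

Hence C_0 ≅ Z^10, C_1 ≅ Z^30, C_2 ≅ Z^20.

The boundary map ∂_1: C_1 → C_0 maps an edge to its endpoints' difference, ∂[p,q] = q − p. For instance
  ∂DG = G − D.
The 10×30 boundary matrix has rank 9 and Smith normal form diag(1,1,1,1,1,1,1,1,1).

Boundary ∂_2: C_2 → C_1 sends each 2-simplex [p,q,r] to [q,r] − [p,r] + [p,q]. For instance
  ∂AFJ = FJ − AJ + AF,
  ∂DGN = GN − DN + DG.
The resulting 30×20 matrix has rank 20, and its Smith normal form has invariant factors (1,1,1,1,1,1,1,1,1,1,1,1,1,1,1,1,1,1,1,2).

Computing H_k = (kernel of ∂_k) / (image of ∂_{k+1}):

  H_0: rank C_0 − rank ∂_1 = 10 − 9 = 1, and the invariant factors of ∂_1 are all 1, so H_0 ≅ Z.
  H_1: rank ker ∂_1 − rank ∂_2 = (30 − 9) − 20 = 1, and ∂_2 has invariant factor 2 > 1, so H_1 ≅ Z ⊕ Z/2Z.
  H_2: rank ker ∂_2 − rank ∂_3 = (20 − 20) − 0 = 0, and there is no ∂_3, so H_2 ≅ 0.

(K is a triangulation of the Klein bottle.)

H_0 = Z,  H_1 = Z ⊕ Z/2Z,  H_2 = 0.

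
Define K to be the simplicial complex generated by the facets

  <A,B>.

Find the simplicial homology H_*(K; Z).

Order the vertices as A < B. Listing each simplex with vertices in this order, K has dimension 1 with simplices:

  0-simplices (2): A, B
  1-simplices (1): AB

so the chain groups are C_0 ≅ Z^2, C_1 ≅ Z^1.

Boundary ∂_1: C_1 → C_0 is given by ∂[p,q] = [q] − [p]. For instance
  ∂AB = B − A.
This gives a 2×1 integer matrix of rank 1; reducing to Smith normal form yields diagonal entries (1).

Reading off H_k = ker ∂_k / im ∂_{k+1}:

  H_0: rank C_0 − rank ∂_1 = 2 − 1 = 1, and the invariant factors of ∂_1 are all 1, so H_0 = Z.
  H_1: rank ker ∂_1 − rank ∂_2 = (1 − 1) − 0 = 0, and there is no ∂_2, so H_1 = 0.

H_0 ≅ Z,  H_1 = 0.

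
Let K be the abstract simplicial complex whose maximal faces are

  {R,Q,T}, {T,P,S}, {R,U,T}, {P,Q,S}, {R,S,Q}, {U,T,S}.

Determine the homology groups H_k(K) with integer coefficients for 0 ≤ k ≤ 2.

H_0 = Z,  H_1 = Z,  H_2 = 0.

Order the vertices as P < Q < R < S < T < U. Listing each simplex with vertices in this order, K has dimension 2 with simplices:

  0-simplices (6): P, Q, R, S, T, U
  1-simplices (12): PQ, PS, PT, QR, QS, QT, RS, RT, RU, ST, SU, TU
  2-simplices (6): PQS, PST, QRS, QRT, RTU, STU

so the chain groups are C_0 ≅ Z^6, C_1 ≅ Z^12, C_2 ≅ Z^6.

The boundary map ∂_1: C_1 → C_0 is given by ∂[p,q] = [q] − [p]. For instance
  ∂TU = U − T.
This gives a 6×12 integer matrix of rank 5; reducing to Smith normal form yields diagonal entries (1,1,1,1,1).

The boundary map ∂_2: C_2 → C_1 maps a triangle to the signed sum of its edges. For instance
  ∂PST = ST − PT + PS,
  ∂QRS = RS − QS + QR.
This gives a 12×6 integer matrix of rank 6; reducing to Smith normal form yields diagonal entries (1,1,1,1,1,1).

Reading off H_k = ker ∂_k / im ∂_{k+1}:

  H_0: rank C_0 − rank ∂_1 = 6 − 5 = 1, and the invariant factors of ∂_1 are all 1, so H_0 ≅ Z.
  H_1: rank ker ∂_1 − rank ∂_2 = (12 − 5) − 6 = 1, and the invariant factors of ∂_2 are all 1, so H_1 ≅ Z.
  H_2: rank ker ∂_2 − rank ∂_3 = (6 − 6) − 0 = 0, and there is no ∂_3, so H_2 ≅ 0.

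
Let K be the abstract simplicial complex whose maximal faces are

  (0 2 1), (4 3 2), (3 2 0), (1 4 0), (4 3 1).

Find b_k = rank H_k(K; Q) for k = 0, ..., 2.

Order the vertices as 0 < 1 < 2 < 3 < 4. Listing each simplex with vertices in this order, K has dimension 2 with simplices:

  0-simplices (5): [0], [1], [2], [3], [4]
  1-simplices (10): [0,1], [0,2], [0,3], [0,4], [1,2], [1,3], [1,4], [2,3], [2,4], [3,4]
  2-simplices (5): [0,1,2], [0,1,4], [0,2,3], [1,3,4], [2,3,4]

so the chain groups are C_0 ≅ Z^5, C_1 ≅ Z^10, C_2 ≅ Z^5.

Boundary ∂_1: C_1 → C_0 sends each edge [p,q] (with p < q) to q − p.
As a 5×10 matrix over Z this has rank 4, with invariant factors (1,1,1,1).

Boundary ∂_2: C_2 → C_1 maps a triangle to the signed sum of its edges. For instance
  ∂[0,2,3] = [2,3] − [0,3] + [0,2],
  ∂[1,3,4] = [3,4] − [1,4] + [1,3].
As a 10×5 matrix over Z this has rank 5, with invariant factors (1,1,1,1,1).

Now H_k = ker ∂_k / im ∂_{k+1}, so:

  H_0: rank C_0 − rank ∂_1 = 5 − 4 = 1, and the invariant factors of ∂_1 are all 1, so H_0 = Z.
  H_1: rank ker ∂_1 − rank ∂_2 = (10 − 4) − 5 = 1, and the invariant factors of ∂_2 are all 1, so H_1 = Z.
  H_2: rank ker ∂_2 − rank ∂_3 = (5 − 5) − 0 = 0, and there is no ∂_3, so H_2 = 0.

(K is a triangulation of the Möbius band.)

Hence the Betti numbers are b_0 = 1, b_1 = 1, b_2 = 0.

b_0 = 1, b_1 = 1, b_2 = 0.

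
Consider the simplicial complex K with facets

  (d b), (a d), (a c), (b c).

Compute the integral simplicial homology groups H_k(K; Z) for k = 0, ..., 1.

Take the total order a < b < c < d on the vertex set. Then K (dimension 1) consists of the simplices:

  0-simplices (4): a, b, c, d
  1-simplices (4): ac, ad, bc, bd

so the chain groups are C_0 ≅ Z^4, C_1 ≅ Z^4.

∂_1: C_1 → C_0 is given by ∂[p,q] = [q] − [p].
The 4×4 boundary matrix has rank 3 and Smith normal form diag(1,1,1).

Now H_k = ker ∂_k / im ∂_{k+1}, so:

  H_0: rank C_0 − rank ∂_1 = 4 − 3 = 1, and the invariant factors of ∂_1 are all 1, so H_0 ≅ Z.
  H_1: rank ker ∂_1 − rank ∂_2 = (4 − 3) − 0 = 1, and there is no ∂_2, so H_1 ≅ Z.

H_0 = Z,  H_1 = Z.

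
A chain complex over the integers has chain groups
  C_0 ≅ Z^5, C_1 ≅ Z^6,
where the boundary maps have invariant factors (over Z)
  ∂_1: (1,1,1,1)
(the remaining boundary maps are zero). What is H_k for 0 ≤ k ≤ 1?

H_0 = Z,  H_1 = Z^2.

H_0: b_0 = 5 − 0 − 4 = 1; torsion from ∂_1 factors > 1: none. So H_0 = Z.
H_1: b_1 = 6 − 4 − 0 = 2; torsion from ∂_2 factors > 1: none. So H_1 = Z^2.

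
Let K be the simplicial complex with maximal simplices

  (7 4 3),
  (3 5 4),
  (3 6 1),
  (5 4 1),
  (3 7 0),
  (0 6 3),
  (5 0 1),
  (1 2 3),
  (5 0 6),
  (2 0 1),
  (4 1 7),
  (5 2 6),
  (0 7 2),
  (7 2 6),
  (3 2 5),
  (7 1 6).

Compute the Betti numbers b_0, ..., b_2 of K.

b_0 = 1, b_1 = 2, b_2 = 1.

Take the total order 0 < 1 < 2 < 3 < 4 < 5 < 6 < 7 on the vertex set. Then K (dimension 2) consists of the simplices:

  0-simplices (8): [0], [1], [2], [3], [4], [5], [6], [7]
  1-simplices (24): (24 of them)
  2-simplices (16): [0,1,2], [0,1,5], [0,2,7], [0,3,6], [0,3,7], [0,5,6], [1,2,3], [1,3,6], [1,4,5], [1,4,7], [1,6,7], [2,3,5], [2,5,6], [2,6,7], [3,4,5], [3,4,7]

so the chain groups are C_0 ≅ Z^8, C_1 ≅ Z^24, C_2 ≅ Z^16.

Boundary ∂_1: C_1 → C_0 sends each edge [p,q] (with p < q) to q − p.
The 8×24 boundary matrix has rank 7 and Smith normal form diag(1,1,1,1,1,1,1).

∂_2: C_2 → C_1 maps a triangle to the signed sum of its edges. For instance
  ∂[0,1,2] = [1,2] − [0,2] + [0,1],
  ∂[0,2,7] = [2,7] − [0,7] + [0,2].
The resulting 24×16 matrix has rank 15, and its Smith normal form has invariant factors (1,1,1,1,1,1,1,1,1,1,1,1,1,1,1).

Now H_k = ker ∂_k / im ∂_{k+1}, so:

  H_0: rank C_0 − rank ∂_1 = 8 − 7 = 1, and the invariant factors of ∂_1 are all 1, so H_0 ≅ Z.
  H_1: rank ker ∂_1 − rank ∂_2 = (24 − 7) − 15 = 2, and the invariant factors of ∂_2 are all 1, so H_1 ≅ Z^2.
  H_2: rank ker ∂_2 − rank ∂_3 = (16 − 15) − 0 = 1, and there is no ∂_3, so H_2 ≅ Z.

As a check, the Euler characteristic is 8 − 24 + 16 = 0, which agrees with 1 − 2 + 1 = 0.

Hence the Betti numbers are b_0 = 1, b_1 = 2, b_2 = 1.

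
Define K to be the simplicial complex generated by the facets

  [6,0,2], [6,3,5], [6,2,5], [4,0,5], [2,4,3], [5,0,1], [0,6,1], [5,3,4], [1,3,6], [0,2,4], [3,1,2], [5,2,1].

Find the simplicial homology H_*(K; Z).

H_0 = Z,  H_1 = Z/2,  H_2 = 0.

Fix the vertex order 0 < 1 < 2 < 3 < 4 < 5 < 6 and write every simplex with vertices in increasing order. Then dim K = 2 and the simplices of K are:

  0-simplices (7): [0], [1], [2], [3], [4], [5], [6]
  1-simplices (18): [0,1], [0,2], [0,4], [0,5], [0,6], [1,2], [1,3], [1,5], [1,6], [2,3], [2,4], [2,5], [2,6], [3,4], [3,5], [3,6], [4,5], [5,6]
  2-simplices (12): [0,1,5], [0,1,6], [0,2,4], [0,2,6], [0,4,5], [1,2,3], [1,2,5], [1,3,6], [2,3,4], [2,5,6], [3,4,5], [3,5,6]

Hence C_0 ≅ Z^7, C_1 ≅ Z^18, C_2 ≅ Z^12.

∂_1: C_1 → C_0 maps an edge to its endpoints' difference, ∂[p,q] = q − p.
The 7×18 boundary matrix has rank 6 and Smith normal form diag(1,1,1,1,1,1).

The boundary map ∂_2: C_2 → C_1 acts by ∂[p,q,r] = [q,r] − [p,r] + [p,q]. For instance
  ∂[0,4,5] = [4,5] − [0,5] + [0,4],
  ∂[3,4,5] = [4,5] − [3,5] + [3,4].
As a 18×12 matrix over Z this has rank 12, with invariant factors (1,1,1,1,1,1,1,1,1,1,1,2).

Reading off H_k = ker ∂_k / im ∂_{k+1}:

  H_0: rank C_0 − rank ∂_1 = 7 − 6 = 1, and the invariant factors of ∂_1 are all 1, so H_0 ≅ Z.
  H_1: rank ker ∂_1 − rank ∂_2 = (18 − 6) − 12 = 0, and ∂_2 has invariant factor 2 > 1, so H_1 ≅ Z/2.
  H_2: rank ker ∂_2 − rank ∂_3 = (12 − 12) − 0 = 0, and there is no ∂_3, so H_2 ≅ 0.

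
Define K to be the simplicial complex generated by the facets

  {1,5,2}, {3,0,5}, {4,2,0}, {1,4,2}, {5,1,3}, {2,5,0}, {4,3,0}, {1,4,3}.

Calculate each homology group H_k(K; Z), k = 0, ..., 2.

H_0 ≅ Z,  H_1 = 0,  H_2 ≅ Z.

Take the total order 0 < 1 < 2 < 3 < 4 < 5 on the vertex set. Then K (dimension 2) consists of the simplices:

  0-simplices (6): [0], [1], [2], [3], [4], [5]
  1-simplices (12): [0,2], [0,3], [0,4], [0,5], [1,2], [1,3], [1,4], [1,5], [2,4], [2,5], [3,4], [3,5]
  2-simplices (8): [0,2,4], [0,2,5], [0,3,4], [0,3,5], [1,2,4], [1,2,5], [1,3,4], [1,3,5]

so the chain groups are C_0 ≅ Z^6, C_1 ≅ Z^12, C_2 ≅ Z^8.

The boundary map ∂_1: C_1 → C_0 maps an edge to its endpoints' difference, ∂[p,q] = q − p.
The 6×12 boundary matrix has rank 5 and Smith normal form diag(1,1,1,1,1).

∂_2: C_2 → C_1 acts by ∂[p,q,r] = [q,r] − [p,r] + [p,q]. For instance
  ∂[1,2,4] = [2,4] − [1,4] + [1,2],
  ∂[0,3,5] = [3,5] − [0,5] + [0,3].
This gives a 12×8 integer matrix of rank 7; reducing to Smith normal form yields diagonal entries (1,1,1,1,1,1,1).

Computing H_k = (kernel of ∂_k) / (image of ∂_{k+1}):

  H_0: rank C_0 − rank ∂_1 = 6 − 5 = 1, and the invariant factors of ∂_1 are all 1, so H_0 = Z.
  H_1: rank ker ∂_1 − rank ∂_2 = (12 − 5) − 7 = 0, and the invariant factors of ∂_2 are all 1, so H_1 = 0.
  H_2: rank ker ∂_2 − rank ∂_3 = (8 − 7) − 0 = 1, and there is no ∂_3, so H_2 = Z.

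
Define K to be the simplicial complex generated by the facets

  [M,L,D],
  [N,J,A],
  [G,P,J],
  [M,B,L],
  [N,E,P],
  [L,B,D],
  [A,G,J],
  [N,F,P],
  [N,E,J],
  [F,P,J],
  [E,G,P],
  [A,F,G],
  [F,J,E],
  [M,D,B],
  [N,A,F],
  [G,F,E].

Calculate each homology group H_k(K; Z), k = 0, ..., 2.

H_0 ≅ Z^2,  H_1 ≅ Z/2,  H_2 ≅ Z.

Take the total order A < B < D < E < F < G < J < L < M < N < P on the vertex set. Then K (dimension 2) consists of the simplices:

  0-simplices (11): A, B, D, E, F, G, J, L, M, N, P
  1-simplices (24): AF, AG, AJ, AN, BD, BL, BM, DL, DM, EF, EG, EJ, EN, EP, FG, FJ, FN, FP, GJ, GP, JN, JP, LM, NP
  2-simplices (16): AFG, AFN, AGJ, AJN, BDL, BDM, BLM, DLM, EFG, EFJ, EGP, EJN, ENP, FJP, FNP, GJP

so the chain groups are C_0 ≅ Z^11, C_1 ≅ Z^24, C_2 ≅ Z^16.

∂_1: C_1 → C_0 sends each edge [p,q] (with p < q) to q − p.
This gives a 11×24 integer matrix of rank 9; reducing to Smith normal form yields diagonal entries (1,1,1,1,1,1,1,1,1).

Boundary ∂_2: C_2 → C_1 acts by ∂[p,q,r] = [q,r] − [p,r] + [p,q]. For instance
  ∂BLM = LM − BM + BL,
  ∂AFG = FG − AG + AF.
This gives a 24×16 integer matrix of rank 15; reducing to Smith normal form yields diagonal entries (1,1,1,1,1,1,1,1,1,1,1,1,1,1,2).

Computing H_k = (kernel of ∂_k) / (image of ∂_{k+1}):

  H_0: rank C_0 − rank ∂_1 = 11 − 9 = 2, and the invariant factors of ∂_1 are all 1, so H_0 ≅ Z^2.
  H_1: rank ker ∂_1 − rank ∂_2 = (24 − 9) − 15 = 0, and ∂_2 has invariant factor 2 > 1, so H_1 ≅ Z/2.
  H_2: rank ker ∂_2 − rank ∂_3 = (16 − 15) − 0 = 1, and there is no ∂_3, so H_2 ≅ Z.

As a check, the Euler characteristic is 11 − 24 + 16 = 3, which agrees with 2 − 0 + 1 = 3.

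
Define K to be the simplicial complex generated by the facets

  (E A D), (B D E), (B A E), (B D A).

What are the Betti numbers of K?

b_0 = 1, b_1 = 0, b_2 = 1.

Fix the vertex order A < B < D < E and write every simplex with vertices in increasing order. Then dim K = 2 and the simplices of K are:

  0-simplices (4): A, B, D, E
  1-simplices (6): AB, AD, AE, BD, BE, DE
  2-simplices (4): ABD, ABE, ADE, BDE

so the chain groups are C_0 ≅ Z^4, C_1 ≅ Z^6, C_2 ≅ Z^4.

∂_1: C_1 → C_0 is given by ∂[p,q] = [q] − [p]. For instance
  ∂AD = D − A.
The resulting 4×6 matrix has rank 3, and its Smith normal form has invariant factors (1,1,1).

∂_2: C_2 → C_1 sends each 2-simplex [p,q,r] to [q,r] − [p,r] + [p,q]. For instance
  ∂ABE = BE − AE + AB,
  ∂ADE = DE − AE + AD.
This gives a 6×4 integer matrix of rank 3; reducing to Smith normal form yields diagonal entries (1,1,1).

Reading off H_k = ker ∂_k / im ∂_{k+1}:

  H_0: rank C_0 − rank ∂_1 = 4 − 3 = 1, and the invariant factors of ∂_1 are all 1, so H_0 ≅ Z.
  H_1: rank ker ∂_1 − rank ∂_2 = (6 − 3) − 3 = 0, and the invariant factors of ∂_2 are all 1, so H_1 ≅ 0.
  H_2: rank ker ∂_2 − rank ∂_3 = (4 − 3) − 0 = 1, and there is no ∂_3, so H_2 ≅ Z.

As a check, the Euler characteristic is 4 − 6 + 4 = 2, which agrees with 1 − 0 + 1 = 2.

Hence the Betti numbers are b_0 = 1, b_1 = 0, b_2 = 1.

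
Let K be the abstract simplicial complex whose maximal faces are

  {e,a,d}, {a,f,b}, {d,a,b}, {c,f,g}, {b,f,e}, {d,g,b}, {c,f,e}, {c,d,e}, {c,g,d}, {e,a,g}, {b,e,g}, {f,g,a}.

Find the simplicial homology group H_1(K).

We work with the vertex ordering a < b < c < d < e < f < g. The simplices of K, each written with vertices in increasing order, are:

  0-simplices (7): a, b, c, d, e, f, g
  1-simplices (18): ab, ad, ae, af, ag, bd, be, bf, bg, cd, ce, cf, cg, de, dg, ef, eg, fg
  2-simplices (12): abd, abf, ade, aeg, afg, bdg, bef, beg, cde, cdg, cef, cfg

Hence C_0 ≅ Z^7, C_1 ≅ Z^18, C_2 ≅ Z^12.

The boundary map ∂_1: C_1 → C_0 is given by ∂[p,q] = [q] − [p]. For instance
  ∂ce = e − c.
As a 7×18 matrix over Z this has rank 6, with invariant factors (1,1,1,1,1,1).

The boundary map ∂_2: C_2 → C_1 sends each 2-simplex [p,q,r] to [q,r] − [p,r] + [p,q]. For instance
  ∂cde = de − ce + cd,
  ∂bdg = dg − bg + bd.
The 18×12 boundary matrix has rank 12 and Smith normal form diag(1,1,1,1,1,1,1,1,1,1,1,2).

Now H_k = ker ∂_k / im ∂_{k+1}, so:

  H_1: rank ker ∂_1 − rank ∂_2 = (18 − 6) − 12 = 0, and ∂_2 has invariant factor 2 > 1, so H_1 ≅ Z/2.

H_1 ≅ Z/2.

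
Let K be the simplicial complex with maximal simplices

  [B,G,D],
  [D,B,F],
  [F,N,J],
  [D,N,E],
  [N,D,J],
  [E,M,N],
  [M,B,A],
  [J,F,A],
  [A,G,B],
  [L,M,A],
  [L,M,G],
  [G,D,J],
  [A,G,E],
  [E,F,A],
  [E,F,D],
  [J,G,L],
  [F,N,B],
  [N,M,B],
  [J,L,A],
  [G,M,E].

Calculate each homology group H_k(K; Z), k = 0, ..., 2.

H_0 = Z,  H_1 = Z × Z/2,  H_2 = 0.

Fix the vertex order A < B < D < E < F < G < J < L < M < N and write every simplex with vertices in increasing order. Then dim K = 2 and the simplices of K are:

  0-simplices (10): A, B, D, E, F, G, J, L, M, N
  1-simplices (30): AB, AE, AF, AG, AJ, AL, AM, BD, BF, BG, BM, BN, DE, DF, DG, DJ, DN, EF, EG, EM, EN, FJ, FN, GJ, GL, GM, JL, JN, LM, MN
  2-simplices (20): ABG, ABM, AEF, AEG, AFJ, AJL, ALM, BDF, BDG, BFN, BMN, DEF, DEN, DGJ, DJN, EGM, EMN, FJN, GJL, GLM

giving chain groups C_0 ≅ Z^10, C_1 ≅ Z^30, C_2 ≅ Z^20.

∂_1: C_1 → C_0 is given by ∂[p,q] = [q] − [p]. For instance
  ∂JN = N − J.
The resulting 10×30 matrix has rank 9, and its Smith normal form has invariant factors (1,1,1,1,1,1,1,1,1).

∂_2: C_2 → C_1 acts by ∂[p,q,r] = [q,r] − [p,r] + [p,q]. For instance
  ∂DGJ = GJ − DJ + DG,
  ∂ABM = BM − AM + AB.
This gives a 30×20 integer matrix of rank 20; reducing to Smith normal form yields diagonal entries (1,1,1,1,1,1,1,1,1,1,1,1,1,1,1,1,1,1,1,2).

Now H_k = ker ∂_k / im ∂_{k+1}, so:

  H_0: rank C_0 − rank ∂_1 = 10 − 9 = 1, and the invariant factors of ∂_1 are all 1, so H_0 ≅ Z.
  H_1: rank ker ∂_1 − rank ∂_2 = (30 − 9) − 20 = 1, and ∂_2 has invariant factor 2 > 1, so H_1 ≅ Z × Z/2.
  H_2: rank ker ∂_2 − rank ∂_3 = (20 − 20) − 0 = 0, and there is no ∂_3, so H_2 ≅ 0.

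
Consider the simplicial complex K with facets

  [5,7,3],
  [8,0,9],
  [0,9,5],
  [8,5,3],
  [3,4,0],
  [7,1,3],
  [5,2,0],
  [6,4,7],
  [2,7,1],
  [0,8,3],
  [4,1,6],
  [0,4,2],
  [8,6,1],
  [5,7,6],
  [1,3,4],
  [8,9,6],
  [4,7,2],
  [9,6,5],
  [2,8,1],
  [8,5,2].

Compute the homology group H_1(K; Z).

Fix the vertex order 0 < 1 < 2 < 3 < 4 < 5 < 6 < 7 < 8 < 9 and write every simplex with vertices in increasing order. Then dim K = 2 and the simplices of K are:

  0-simplices (10): [0], [1], [2], [3], [4], [5], [6], [7], [8], [9]
  1-simplices (30): (30 of them)
  2-simplices (20): (20 of them)

so the chain groups are C_0 ≅ Z^10, C_1 ≅ Z^30, C_2 ≅ Z^20.

∂_1: C_1 → C_0 sends each edge [p,q] (with p < q) to q − p. For instance
  ∂[2,5] = [5] − [2].
The resulting 10×30 matrix has rank 9, and its Smith normal form has invariant factors (1,1,1,1,1,1,1,1,1).

The boundary map ∂_2: C_2 → C_1 sends each 2-simplex [p,q,r] to [q,r] − [p,r] + [p,q]. For instance
  ∂[1,4,6] = [4,6] − [1,6] + [1,4],
  ∂[0,5,9] = [5,9] − [0,9] + [0,5].
As a 30×20 matrix over Z this has rank 20, with invariant factors (1,1,1,1,1,1,1,1,1,1,1,1,1,1,1,1,1,1,1,2).

Computing H_k = (kernel of ∂_k) / (image of ∂_{k+1}):

  H_1: rank ker ∂_1 − rank ∂_2 = (30 − 9) − 20 = 1, and ∂_2 has invariant factor 2 > 1, so H_1 ≅ Z ⊕ Z/2.

H_1 = Z ⊕ Z/2.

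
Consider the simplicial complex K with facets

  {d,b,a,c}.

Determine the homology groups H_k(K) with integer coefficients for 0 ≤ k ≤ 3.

H_0 = Z,  H_1 = 0,  H_2 = 0,  H_3 = 0.

We work with the vertex ordering a < b < c < d. The simplices of K, each written with vertices in increasing order, are:

  0-simplices (4): a, b, c, d
  1-simplices (6): ab, ac, ad, bc, bd, cd
  2-simplices (4): abc, abd, acd, bcd
  3-simplices (1): abcd

so the chain groups are C_0 ≅ Z^4, C_1 ≅ Z^6, C_2 ≅ Z^4, C_3 ≅ Z^1.

Boundary ∂_1: C_1 → C_0 sends each edge [p,q] (with p < q) to q − p.
This gives a 4×6 integer matrix of rank 3; reducing to Smith normal form yields diagonal entries (1,1,1).

Boundary ∂_2: C_2 → C_1 maps a triangle to the signed sum of its edges. For instance
  ∂bcd = cd − bd + bc,
  ∂abc = bc − ac + ab.
The 6×4 boundary matrix has rank 3 and Smith normal form diag(1,1,1).

The boundary map ∂_3: C_3 → C_2 sends each 3-simplex σ to the alternating sum Σ_i (−1)^i (σ with its i-th vertex removed). For instance
  ∂abcd = bcd − acd + abd − abc.
The 4×1 boundary matrix has rank 1 and Smith normal form diag(1).

Now H_k = ker ∂_k / im ∂_{k+1}, so:

  H_0: rank C_0 − rank ∂_1 = 4 − 3 = 1, and the invariant factors of ∂_1 are all 1, so H_0 = Z.
  H_1: rank ker ∂_1 − rank ∂_2 = (6 − 3) − 3 = 0, and the invariant factors of ∂_2 are all 1, so H_1 = 0.
  H_2: rank ker ∂_2 − rank ∂_3 = (4 − 3) − 1 = 0, and the invariant factors of ∂_3 are all 1, so H_2 = 0.
  H_3: rank ker ∂_3 − rank ∂_4 = (1 − 1) − 0 = 0, and there is no ∂_4, so H_3 = 0.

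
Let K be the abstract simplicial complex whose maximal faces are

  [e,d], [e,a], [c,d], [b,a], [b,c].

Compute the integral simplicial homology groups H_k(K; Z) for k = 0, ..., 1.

We work with the vertex ordering a < b < c < d < e. The simplices of K, each written with vertices in increasing order, are:

  0-simplices (5): a, b, c, d, e
  1-simplices (5): ab, ae, bc, cd, de

giving chain groups C_0 ≅ Z^5, C_1 ≅ Z^5.

∂_1: C_1 → C_0 maps an edge to its endpoints' difference, ∂[p,q] = q − p. For instance
  ∂de = e − d.
As a 5×5 matrix over Z this has rank 4, with invariant factors (1,1,1,1).

Reading off H_k = ker ∂_k / im ∂_{k+1}:

  H_0: rank C_0 − rank ∂_1 = 5 − 4 = 1, and the invariant factors of ∂_1 are all 1, so H_0 = Z.
  H_1: rank ker ∂_1 − rank ∂_2 = (5 − 4) − 0 = 1, and there is no ∂_2, so H_1 = Z.

H_0 ≅ Z,  H_1 ≅ Z.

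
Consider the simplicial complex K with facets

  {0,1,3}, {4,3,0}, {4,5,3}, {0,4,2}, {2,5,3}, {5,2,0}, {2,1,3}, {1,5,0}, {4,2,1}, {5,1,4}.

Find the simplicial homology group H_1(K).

H_1 = Z/2.

Order the vertices as 0 < 1 < 2 < 3 < 4 < 5. Listing each simplex with vertices in this order, K has dimension 2 with simplices:

  0-simplices (6): [0], [1], [2], [3], [4], [5]
  1-simplices (15): [0,1], [0,2], [0,3], [0,4], [0,5], [1,2], [1,3], [1,4], [1,5], [2,3], [2,4], [2,5], [3,4], [3,5], [4,5]
  2-simplices (10): [0,1,3], [0,1,5], [0,2,4], [0,2,5], [0,3,4], [1,2,3], [1,2,4], [1,4,5], [2,3,5], [3,4,5]

giving chain groups C_0 ≅ Z^6, C_1 ≅ Z^15, C_2 ≅ Z^10.

∂_1: C_1 → C_0 sends each edge [p,q] (with p < q) to q − p.
This gives a 6×15 integer matrix of rank 5; reducing to Smith normal form yields diagonal entries (1,1,1,1,1).

∂_2: C_2 → C_1 maps a triangle to the signed sum of its edges. For instance
  ∂[0,3,4] = [3,4] − [0,4] + [0,3],
  ∂[0,2,4] = [2,4] − [0,4] + [0,2].
This gives a 15×10 integer matrix of rank 10; reducing to Smith normal form yields diagonal entries (1,1,1,1,1,1,1,1,1,2).

Computing H_k = (kernel of ∂_k) / (image of ∂_{k+1}):

  H_1: rank ker ∂_1 − rank ∂_2 = (15 − 5) − 10 = 0, and ∂_2 has invariant factor 2 > 1, so H_1 = Z/2.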